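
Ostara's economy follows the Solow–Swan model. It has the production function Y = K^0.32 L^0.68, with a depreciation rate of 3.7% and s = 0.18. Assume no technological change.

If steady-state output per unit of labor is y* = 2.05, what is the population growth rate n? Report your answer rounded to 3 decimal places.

n ≈ 0.002

Steady state requires s·f(k) = (n + δ)·k, i.e. s·k^α = (n + δ)·k.
Since y* = [s/(n + δ)]^(α/(1−α)), we have s/(n + δ) = (y*)^((1−α)/α) = 2.05^2.125 = 4.5970.
Therefore n + δ = s / 4.5970 = 0.18 / 4.5970 = 0.0392, so n = 0.0392 − 0.037 = 0.0022.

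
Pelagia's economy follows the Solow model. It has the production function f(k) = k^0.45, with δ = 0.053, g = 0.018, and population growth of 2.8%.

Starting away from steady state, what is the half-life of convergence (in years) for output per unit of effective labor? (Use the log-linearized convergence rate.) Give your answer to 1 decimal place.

Near the steady state the convergence rate is λ = (1 − α)(n + g + δ).
λ = (1 − 0.45) × 0.099 = 0.55 × 0.099 = 0.05445
Half-life = ln 2 / λ = 0.6931 / 0.05445 ≈ 12.73 years

half-life ≈ 12.7 years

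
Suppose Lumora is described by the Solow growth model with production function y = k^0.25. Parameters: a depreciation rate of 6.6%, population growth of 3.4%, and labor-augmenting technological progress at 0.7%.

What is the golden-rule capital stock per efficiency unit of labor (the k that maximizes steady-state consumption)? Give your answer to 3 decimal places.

k_gold ≈ 3.100

The golden rule sets f'(k) = n + g + δ, i.e. α·k^(α−1) = n + g + δ.
So k^(1−α) = α / (n + g + δ) = 0.25 / 0.107 = 2.3364.
k_gold = 2.3364^(1/0.75) ≈ 3.1002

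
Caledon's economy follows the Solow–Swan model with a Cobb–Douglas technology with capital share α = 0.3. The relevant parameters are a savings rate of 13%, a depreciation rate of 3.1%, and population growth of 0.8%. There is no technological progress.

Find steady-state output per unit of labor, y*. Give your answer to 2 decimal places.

Steady state requires s·f(k) = (n + δ)·k, i.e. s·k^α = (n + δ)·k.
Rearranging, k^(1−α) = s / (n + δ).
k^0.7 = 0.13 / (0.008 + 0.031) = 0.13 / 0.039 = 3.3333
k* = 3.3333^(1/0.7) ≈ 5.5842
y* = (k*)^α = 5.5842^0.3 ≈ 1.6753

y* = 1.68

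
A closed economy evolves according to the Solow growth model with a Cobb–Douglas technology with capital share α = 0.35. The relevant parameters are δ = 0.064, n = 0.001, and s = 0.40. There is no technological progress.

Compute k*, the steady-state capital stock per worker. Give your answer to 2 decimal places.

Steady state requires s·f(k) = (n + δ)·k, i.e. s·k^α = (n + δ)·k.
Rearranging, k^(1−α) = s / (n + δ).
k^0.65 = 0.40 / (0.001 + 0.064) = 0.40 / 0.065 = 6.1538
k* = 6.1538^(1/0.65) ≈ 16.3707

k* = 16.37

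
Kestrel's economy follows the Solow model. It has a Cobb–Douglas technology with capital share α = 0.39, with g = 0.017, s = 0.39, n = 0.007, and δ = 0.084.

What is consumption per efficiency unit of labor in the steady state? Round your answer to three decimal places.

At the steady state, Δk = 0, so s·k^α = (n + g + δ)·k.
Rearranging, k^(1−α) = s / (n + g + δ).
k^0.61 = 0.39 / (0.007 + 0.017 + 0.084) = 0.39 / 0.108 = 3.6111
k* = 3.6111^(1/0.61) ≈ 8.2066
y* = (k*)^α = 8.2066^0.39 ≈ 2.2726
c* = (1 − s)·y* = (1 − 0.39) × 2.2726 ≈ 1.3863

c* = 1.386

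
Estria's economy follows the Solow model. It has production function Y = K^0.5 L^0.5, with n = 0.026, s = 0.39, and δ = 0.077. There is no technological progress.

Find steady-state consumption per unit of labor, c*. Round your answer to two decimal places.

c* ≈ 2.31

At the steady state, Δk = 0, so s·k^α = (n + δ)·k.
Dividing both sides by k: k^(1−α) = s / (n + δ).
k^0.5 = 0.39 / (0.026 + 0.077) = 0.39 / 0.103 = 3.7864
k* = 3.7864^(1/0.5) ≈ 14.3368
y* = (k*)^α = 14.3368^0.5 ≈ 3.7864
c* = (1 − s)·y* = (1 − 0.39) × 3.7864 ≈ 2.3097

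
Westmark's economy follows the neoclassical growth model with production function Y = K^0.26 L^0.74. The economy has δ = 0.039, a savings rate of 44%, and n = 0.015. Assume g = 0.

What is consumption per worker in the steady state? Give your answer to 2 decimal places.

At the steady state, Δk = 0, so s·k^α = (n + δ)·k.
Rearranging, k^(1−α) = s / (n + δ).
k^0.74 = 0.44 / (0.015 + 0.039) = 0.44 / 0.054 = 8.1481
k* = 8.1481^(1/0.74) ≈ 17.0277
y* = (k*)^α = 17.0277^0.26 ≈ 2.0898
c* = (1 − s)·y* = (1 − 0.44) × 2.0898 ≈ 1.1703

c* = 1.17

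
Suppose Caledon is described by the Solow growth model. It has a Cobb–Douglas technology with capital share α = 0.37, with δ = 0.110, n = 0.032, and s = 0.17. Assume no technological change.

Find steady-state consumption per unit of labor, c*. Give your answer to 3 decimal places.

In steady state, investment equals break-even investment: s·k^α = (n + δ)·k.
Rearranging, k^(1−α) = s / (n + δ).
k^0.63 = 0.17 / (0.032 + 0.110) = 0.17 / 0.142 = 1.1972
k* = 1.1972^(1/0.63) ≈ 1.3307
y* = (k*)^α = 1.3307^0.37 ≈ 1.1115
c* = (1 − s)·y* = (1 − 0.17) × 1.1115 ≈ 0.9225

c* ≈ 0.923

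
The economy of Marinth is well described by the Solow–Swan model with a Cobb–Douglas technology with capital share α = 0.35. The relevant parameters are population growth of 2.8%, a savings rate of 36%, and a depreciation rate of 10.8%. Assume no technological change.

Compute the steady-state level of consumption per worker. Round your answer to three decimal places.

c* ≈ 1.081

Steady state requires s·f(k) = (n + δ)·k, i.e. s·k^α = (n + δ)·k.
Rearranging, k^(1−α) = s / (n + δ).
k^0.65 = 0.36 / (0.028 + 0.108) = 0.36 / 0.136 = 2.6471
k* = 2.6471^(1/0.65) ≈ 4.4711
y* = (k*)^α = 4.4711^0.35 ≈ 1.6891
c* = (1 − s)·y* = (1 − 0.36) × 1.6891 ≈ 1.0810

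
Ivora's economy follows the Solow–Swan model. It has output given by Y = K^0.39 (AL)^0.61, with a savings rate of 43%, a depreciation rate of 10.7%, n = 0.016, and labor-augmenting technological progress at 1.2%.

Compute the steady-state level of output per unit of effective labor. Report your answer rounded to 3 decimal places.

y* ≈ 2.097

At the steady state, Δk = 0, so s·k^α = (n + g + δ)·k.
Dividing both sides by k: k^(1−α) = s / (n + g + δ).
k^0.61 = 0.43 / (0.016 + 0.012 + 0.107) = 0.43 / 0.135 = 3.1852
k* = 3.1852^(1/0.61) ≈ 6.6806
y* = (k*)^α = 6.6806^0.39 ≈ 2.0974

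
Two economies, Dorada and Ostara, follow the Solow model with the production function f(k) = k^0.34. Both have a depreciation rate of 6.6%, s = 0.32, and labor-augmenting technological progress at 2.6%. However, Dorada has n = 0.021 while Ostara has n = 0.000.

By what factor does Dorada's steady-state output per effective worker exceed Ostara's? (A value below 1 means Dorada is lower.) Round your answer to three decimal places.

Steady-state y* = [s/(n + g + δ)]^(α/(1−α)), so the ratio is [ (s_D/(n + g + δ)_D) / (s_O/(n + g + δ)_O) ]^0.5152.
s_D/(n + g + δ)_D = 0.32/0.113 = 2.8319; s_O/(n + g + δ)_O = 0.32/0.092 = 3.4783.
Ratio = (2.8319/3.4783)^0.5152 = 0.8142^0.5152 ≈ 0.8995

ratio ≈ 0.900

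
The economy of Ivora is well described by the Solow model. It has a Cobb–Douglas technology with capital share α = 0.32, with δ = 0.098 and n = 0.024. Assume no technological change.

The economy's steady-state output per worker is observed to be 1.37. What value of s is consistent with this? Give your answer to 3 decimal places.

s ≈ 0.238

In steady state, investment equals break-even investment: s·k^α = (n + δ)·k.
Since y* = [s/(n + δ)]^(α/(1−α)), we have s/(n + δ) = (y*)^((1−α)/α) = 1.37^2.125 = 1.9522.
Therefore s = 1.9522 × (n + δ) = 1.9522 × 0.122 = 0.2382.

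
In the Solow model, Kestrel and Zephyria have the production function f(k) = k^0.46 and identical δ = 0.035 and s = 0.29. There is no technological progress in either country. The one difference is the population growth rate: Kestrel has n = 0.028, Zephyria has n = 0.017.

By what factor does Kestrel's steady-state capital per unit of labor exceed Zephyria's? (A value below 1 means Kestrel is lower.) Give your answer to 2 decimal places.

k*_K / k*_Z ≈ 0.70

Steady-state k* = [s/(n + δ)]^(1/(1−α)), so the ratio is [ (s_K/(n + δ)_K) / (s_Z/(n + δ)_Z) ]^1.8519.
s_K/(n + δ)_K = 0.29/0.063 = 4.6032; s_Z/(n + δ)_Z = 0.29/0.052 = 5.5769.
Ratio = (4.6032/5.5769)^1.8519 = 0.8254^1.8519 ≈ 0.7009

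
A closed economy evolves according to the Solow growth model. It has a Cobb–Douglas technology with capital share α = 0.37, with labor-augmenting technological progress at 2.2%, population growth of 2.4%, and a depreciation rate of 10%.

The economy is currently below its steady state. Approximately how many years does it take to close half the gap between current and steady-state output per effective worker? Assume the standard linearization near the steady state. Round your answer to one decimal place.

Near the steady state the convergence rate is λ = (1 − α)(n + g + δ).
λ = (1 − 0.37) × 0.146 = 0.63 × 0.146 = 0.09198
Half-life = ln 2 / λ = 0.6931 / 0.09198 ≈ 7.54 years

half-life ≈ 7.5 years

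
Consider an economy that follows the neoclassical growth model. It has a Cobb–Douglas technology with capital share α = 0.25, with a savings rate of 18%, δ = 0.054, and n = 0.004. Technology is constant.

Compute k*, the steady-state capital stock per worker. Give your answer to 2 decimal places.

Steady state requires s·f(k) = (n + δ)·k, i.e. s·k^α = (n + δ)·k.
Dividing both sides by k: k^(1−α) = s / (n + δ).
k^0.75 = 0.18 / (0.004 + 0.054) = 0.18 / 0.058 = 3.1034
k* = 3.1034^(1/0.75) ≈ 4.5267

k* = 4.53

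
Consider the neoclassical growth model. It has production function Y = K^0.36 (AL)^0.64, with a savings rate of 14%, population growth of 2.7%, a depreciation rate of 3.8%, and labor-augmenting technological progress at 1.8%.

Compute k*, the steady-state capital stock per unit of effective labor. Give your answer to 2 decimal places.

k* ≈ 2.26

At the steady state, Δk = 0, so s·k^α = (n + g + δ)·k.
Dividing both sides by k: k^(1−α) = s / (n + g + δ).
k^0.64 = 0.14 / (0.027 + 0.018 + 0.038) = 0.14 / 0.083 = 1.6867
k* = 1.6867^(1/0.64) ≈ 2.2633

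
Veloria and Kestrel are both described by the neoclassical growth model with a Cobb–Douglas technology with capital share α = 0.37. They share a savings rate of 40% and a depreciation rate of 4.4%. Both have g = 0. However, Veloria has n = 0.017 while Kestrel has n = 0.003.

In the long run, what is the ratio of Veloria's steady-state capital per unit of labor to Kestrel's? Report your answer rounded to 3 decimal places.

k*_V / k*_K ≈ 0.661

Steady-state k* = [s/(n + δ)]^(1/(1−α)), so the ratio is [ (s_V/(n + δ)_V) / (s_K/(n + δ)_K) ]^1.5873.
s_V/(n + δ)_V = 0.40/0.061 = 6.5574; s_K/(n + δ)_K = 0.40/0.047 = 8.5106.
Ratio = (6.5574/8.5106)^1.5873 = 0.7705^1.5873 ≈ 0.6611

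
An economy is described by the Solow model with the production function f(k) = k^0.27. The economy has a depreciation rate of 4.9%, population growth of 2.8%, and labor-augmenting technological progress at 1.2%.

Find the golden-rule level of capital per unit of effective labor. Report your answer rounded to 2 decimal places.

The golden rule sets f'(k) = n + g + δ, i.e. α·k^(α−1) = n + g + δ.
So k^(1−α) = α / (n + g + δ) = 0.27 / 0.089 = 3.0337.
k_gold = 3.0337^(1/0.73) ≈ 4.5734

k_gold ≈ 4.57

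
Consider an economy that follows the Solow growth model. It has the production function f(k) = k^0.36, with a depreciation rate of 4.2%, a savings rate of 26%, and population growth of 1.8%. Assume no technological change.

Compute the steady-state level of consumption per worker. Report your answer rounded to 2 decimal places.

c* = 1.69

Steady state requires s·f(k) = (n + δ)·k, i.e. s·k^α = (n + δ)·k.
Rearranging, k^(1−α) = s / (n + δ).
k^0.64 = 0.26 / (0.018 + 0.042) = 0.26 / 0.060 = 4.3333
k* = 4.3333^(1/0.64) ≈ 9.8862
y* = (k*)^α = 9.8862^0.36 ≈ 2.2814
c* = (1 − s)·y* = (1 − 0.26) × 2.2814 ≈ 1.6882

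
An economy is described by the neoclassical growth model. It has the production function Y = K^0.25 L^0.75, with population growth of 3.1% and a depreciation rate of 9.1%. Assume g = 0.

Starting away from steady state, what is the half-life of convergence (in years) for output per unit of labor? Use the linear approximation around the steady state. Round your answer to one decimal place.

Near the steady state the convergence rate is λ = (1 − α)(n + δ).
λ = (1 − 0.25) × 0.122 = 0.75 × 0.122 = 0.0915
Half-life = ln 2 / λ = 0.6931 / 0.0915 ≈ 7.57 years

t_½ ≈ 7.6 years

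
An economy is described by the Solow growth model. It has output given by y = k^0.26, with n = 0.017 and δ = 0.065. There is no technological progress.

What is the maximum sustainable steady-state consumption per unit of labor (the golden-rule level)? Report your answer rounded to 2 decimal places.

c_gold ≈ 1.11

At the golden rule, f'(k) = n + δ, so α·k^(α−1) = n + δ and k_gold = (α/(n + δ))^(1/(1−α)).
k_gold = (0.26/0.082)^(1/0.74) = 3.1707^1.3514 ≈ 4.7562
c_gold = f(k_gold) − (n + δ)·k_gold = 1.5000 − 0.082×4.7562 ≈ 1.1100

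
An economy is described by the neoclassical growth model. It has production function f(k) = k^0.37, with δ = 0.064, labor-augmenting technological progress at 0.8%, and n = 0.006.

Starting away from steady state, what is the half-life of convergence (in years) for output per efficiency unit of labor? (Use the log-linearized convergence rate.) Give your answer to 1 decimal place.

about 14.1 years

Near the steady state the convergence rate is λ = (1 − α)(n + g + δ).
λ = (1 − 0.37) × 0.078 = 0.63 × 0.078 = 0.04914
Half-life = ln 2 / λ = 0.6931 / 0.04914 ≈ 14.10 years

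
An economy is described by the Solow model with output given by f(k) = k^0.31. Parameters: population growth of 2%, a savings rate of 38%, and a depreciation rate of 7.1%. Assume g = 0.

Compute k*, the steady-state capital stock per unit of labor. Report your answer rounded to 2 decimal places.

At the steady state, Δk = 0, so s·k^α = (n + δ)·k.
Dividing both sides by k: k^(1−α) = s / (n + δ).
k^0.69 = 0.38 / (0.020 + 0.071) = 0.38 / 0.091 = 4.1758
k* = 4.1758^(1/0.69) ≈ 7.9364

k* ≈ 7.94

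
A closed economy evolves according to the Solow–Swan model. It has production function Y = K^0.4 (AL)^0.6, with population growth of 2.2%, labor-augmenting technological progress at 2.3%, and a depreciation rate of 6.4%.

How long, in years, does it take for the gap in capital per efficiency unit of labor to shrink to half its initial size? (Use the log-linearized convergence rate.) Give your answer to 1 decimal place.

Near the steady state the convergence rate is λ = (1 − α)(n + g + δ).
λ = (1 − 0.4) × 0.109 = 0.6 × 0.109 = 0.0654
Half-life = ln 2 / λ = 0.6931 / 0.0654 ≈ 10.60 years

t_½ ≈ 10.6 years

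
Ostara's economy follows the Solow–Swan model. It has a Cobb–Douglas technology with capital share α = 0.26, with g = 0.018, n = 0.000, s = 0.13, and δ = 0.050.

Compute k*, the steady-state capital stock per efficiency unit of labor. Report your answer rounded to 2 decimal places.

At the steady state, Δk = 0, so s·k^α = (n + g + δ)·k.
Rearranging, k^(1−α) = s / (n + g + δ).
k^0.74 = 0.13 / (0.000 + 0.018 + 0.050) = 0.13 / 0.068 = 1.9118
k* = 1.9118^(1/0.74) ≈ 2.4006

k* ≈ 2.40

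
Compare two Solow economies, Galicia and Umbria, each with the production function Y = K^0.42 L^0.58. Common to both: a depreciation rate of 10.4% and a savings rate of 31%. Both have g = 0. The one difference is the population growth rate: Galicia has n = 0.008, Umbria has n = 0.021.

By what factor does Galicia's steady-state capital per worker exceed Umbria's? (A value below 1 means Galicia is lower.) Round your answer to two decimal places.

Steady-state k* = [s/(n + δ)]^(1/(1−α)), so the ratio is [ (s_G/(n + δ)_G) / (s_U/(n + δ)_U) ]^1.7241.
s_G/(n + δ)_G = 0.31/0.112 = 2.7679; s_U/(n + δ)_U = 0.31/0.125 = 2.4800.
Ratio = (2.7679/2.4800)^1.7241 = 1.1161^1.7241 ≈ 1.2085

k*_G / k*_U ≈ 1.21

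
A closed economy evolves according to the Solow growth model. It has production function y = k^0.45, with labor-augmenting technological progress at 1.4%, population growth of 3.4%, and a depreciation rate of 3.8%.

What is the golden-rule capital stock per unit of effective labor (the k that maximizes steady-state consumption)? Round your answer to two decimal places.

The golden rule sets f'(k) = n + g + δ, i.e. α·k^(α−1) = n + g + δ.
So k^(1−α) = α / (n + g + δ) = 0.45 / 0.086 = 5.2326.
k_gold = 5.2326^(1/0.55) ≈ 20.2656

k_gold ≈ 20.27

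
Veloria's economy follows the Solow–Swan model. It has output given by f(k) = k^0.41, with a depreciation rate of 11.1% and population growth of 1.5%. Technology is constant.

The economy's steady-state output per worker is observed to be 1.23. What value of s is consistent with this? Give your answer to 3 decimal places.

In steady state, investment equals break-even investment: s·k^α = (n + δ)·k.
Since y* = [s/(n + δ)]^(α/(1−α)), we have s/(n + δ) = (y*)^((1−α)/α) = 1.23^1.439 = 1.3470.
Therefore s = 1.3470 × (n + δ) = 1.3470 × 0.126 = 0.1697.

s ≈ 0.170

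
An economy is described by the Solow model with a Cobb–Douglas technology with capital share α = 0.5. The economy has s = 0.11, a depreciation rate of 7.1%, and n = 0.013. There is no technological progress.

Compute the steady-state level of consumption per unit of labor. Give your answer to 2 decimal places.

In steady state, investment equals break-even investment: s·k^α = (n + δ)·k.
Rearranging, k^(1−α) = s / (n + δ).
k^0.5 = 0.11 / (0.013 + 0.071) = 0.11 / 0.084 = 1.3095
k* = 1.3095^(1/0.5) ≈ 1.7148
y* = (k*)^α = 1.7148^0.5 ≈ 1.3095
c* = (1 − s)·y* = (1 − 0.11) × 1.3095 ≈ 1.1655

c* = 1.17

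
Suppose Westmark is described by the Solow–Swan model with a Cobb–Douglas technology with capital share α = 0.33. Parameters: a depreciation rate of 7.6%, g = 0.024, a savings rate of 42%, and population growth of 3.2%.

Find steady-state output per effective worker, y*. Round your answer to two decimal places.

Steady state requires s·f(k) = (n + g + δ)·k, i.e. s·k^α = (n + g + δ)·k.
Rearranging, k^(1−α) = s / (n + g + δ).
k^0.67 = 0.42 / (0.032 + 0.024 + 0.076) = 0.42 / 0.132 = 3.1818
k* = 3.1818^(1/0.67) ≈ 5.6268
y* = (k*)^α = 5.6268^0.33 ≈ 1.7684

y* ≈ 1.77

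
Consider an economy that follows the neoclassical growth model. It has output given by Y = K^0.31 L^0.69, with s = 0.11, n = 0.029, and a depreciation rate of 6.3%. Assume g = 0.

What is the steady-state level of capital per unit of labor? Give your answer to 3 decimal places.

In steady state, investment equals break-even investment: s·k^α = (n + δ)·k.
Rearranging, k^(1−α) = s / (n + δ).
k^0.69 = 0.11 / (0.029 + 0.063) = 0.11 / 0.092 = 1.1957
k* = 1.1957^(1/0.69) ≈ 1.2957

k* ≈ 1.296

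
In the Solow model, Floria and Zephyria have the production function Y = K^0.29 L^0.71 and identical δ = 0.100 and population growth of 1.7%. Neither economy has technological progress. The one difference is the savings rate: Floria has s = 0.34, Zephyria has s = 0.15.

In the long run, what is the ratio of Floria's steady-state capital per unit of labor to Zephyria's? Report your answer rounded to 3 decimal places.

Steady-state k* = [s/(n + δ)]^(1/(1−α)), so the ratio is [ (s_F/(n + δ)_F) / (s_Z/(n + δ)_Z) ]^1.4085.
s_F/(n + δ)_F = 0.34/0.117 = 2.9060; s_Z/(n + δ)_Z = 0.15/0.117 = 1.2821.
Ratio = (2.9060/1.2821)^1.4085 = 2.2666^1.4085 ≈ 3.1663

ratio ≈ 3.166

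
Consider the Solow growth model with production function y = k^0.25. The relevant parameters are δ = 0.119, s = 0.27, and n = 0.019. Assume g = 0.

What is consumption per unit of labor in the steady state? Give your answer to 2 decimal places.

c* = 0.91

At the steady state, Δk = 0, so s·k^α = (n + δ)·k.
Dividing both sides by k: k^(1−α) = s / (n + δ).
k^0.75 = 0.27 / (0.019 + 0.119) = 0.27 / 0.138 = 1.9565
k* = 1.9565^(1/0.75) ≈ 2.4470
y* = (k*)^α = 2.4470^0.25 ≈ 1.2507
c* = (1 − s)·y* = (1 − 0.27) × 1.2507 ≈ 0.9130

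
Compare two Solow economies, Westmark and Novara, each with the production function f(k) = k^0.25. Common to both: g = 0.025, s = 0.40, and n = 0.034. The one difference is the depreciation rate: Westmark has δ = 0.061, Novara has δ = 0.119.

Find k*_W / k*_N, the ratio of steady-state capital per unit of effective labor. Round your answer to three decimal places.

ratio ≈ 1.692

Steady-state k* = [s/(n + g + δ)]^(1/(1−α)), so the ratio is [ (s_W/(n + g + δ)_W) / (s_N/(n + g + δ)_N) ]^1.3333.
s_W/(n + g + δ)_W = 0.40/0.120 = 3.3333; s_N/(n + g + δ)_N = 0.40/0.178 = 2.2472.
Ratio = (3.3333/2.2472)^1.3333 = 1.4833^1.3333 ≈ 1.6916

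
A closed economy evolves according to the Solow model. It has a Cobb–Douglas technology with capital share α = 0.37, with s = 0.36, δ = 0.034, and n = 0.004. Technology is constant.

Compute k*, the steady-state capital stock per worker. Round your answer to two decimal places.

In steady state, investment equals break-even investment: s·k^α = (n + δ)·k.
Dividing both sides by k: k^(1−α) = s / (n + δ).
k^0.63 = 0.36 / (0.004 + 0.034) = 0.36 / 0.038 = 9.4737
k* = 9.4737^(1/0.63) ≈ 35.4839

k* = 35.48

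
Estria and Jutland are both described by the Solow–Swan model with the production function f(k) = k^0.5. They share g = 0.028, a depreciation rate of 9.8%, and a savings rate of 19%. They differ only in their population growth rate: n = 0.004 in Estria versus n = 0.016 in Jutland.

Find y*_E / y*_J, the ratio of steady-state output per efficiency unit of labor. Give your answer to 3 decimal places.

ratio ≈ 1.092

Steady-state y* = [s/(n + g + δ)]^(α/(1−α)), so the ratio is [ (s_E/(n + g + δ)_E) / (s_J/(n + g + δ)_J) ]^1.
s_E/(n + g + δ)_E = 0.19/0.130 = 1.4615; s_J/(n + g + δ)_J = 0.19/0.142 = 1.3380.
Ratio = (1.4615/1.3380)^1 = 1.0923^1 ≈ 1.0923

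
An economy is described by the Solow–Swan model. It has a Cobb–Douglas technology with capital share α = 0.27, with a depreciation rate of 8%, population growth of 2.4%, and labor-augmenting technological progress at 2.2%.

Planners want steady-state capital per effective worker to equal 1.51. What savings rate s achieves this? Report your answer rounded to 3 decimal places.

s ≈ 0.170

At the steady state, Δk = 0, so s·k^α = (n + g + δ)·k.
So s / (n + g + δ) = (k*)^(1−α) = 1.51^0.73 = 1.3510.
Therefore s = 1.3510 × (n + g + δ) = 1.3510 × 0.126 = 0.1702.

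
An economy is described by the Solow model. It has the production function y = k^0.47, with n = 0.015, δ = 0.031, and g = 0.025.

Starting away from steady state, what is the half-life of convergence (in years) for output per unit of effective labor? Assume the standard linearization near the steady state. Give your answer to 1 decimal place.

Near the steady state the convergence rate is λ = (1 − α)(n + g + δ).
λ = (1 − 0.47) × 0.071 = 0.53 × 0.071 = 0.03763
Half-life = ln 2 / λ = 0.6931 / 0.03763 ≈ 18.42 years

half-life ≈ 18.4 years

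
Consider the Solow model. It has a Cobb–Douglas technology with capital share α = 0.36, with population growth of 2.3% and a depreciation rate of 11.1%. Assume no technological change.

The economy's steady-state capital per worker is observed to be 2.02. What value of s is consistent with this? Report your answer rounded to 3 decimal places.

At the steady state, Δk = 0, so s·k^α = (n + δ)·k.
So s / (n + δ) = (k*)^(1−α) = 2.02^0.64 = 1.5683.
Therefore s = 1.5683 × (n + δ) = 1.5683 × 0.134 = 0.2102.

s ≈ 0.210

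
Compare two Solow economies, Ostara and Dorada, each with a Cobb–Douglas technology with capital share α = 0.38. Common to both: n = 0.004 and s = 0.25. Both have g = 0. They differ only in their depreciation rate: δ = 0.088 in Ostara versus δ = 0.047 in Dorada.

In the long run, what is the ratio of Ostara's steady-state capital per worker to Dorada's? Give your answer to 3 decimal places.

ratio ≈ 0.386

Steady-state k* = [s/(n + δ)]^(1/(1−α)), so the ratio is [ (s_O/(n + δ)_O) / (s_D/(n + δ)_D) ]^1.6129.
s_O/(n + δ)_O = 0.25/0.092 = 2.7174; s_D/(n + δ)_D = 0.25/0.051 = 4.9020.
Ratio = (2.7174/4.9020)^1.6129 = 0.5543^1.6129 ≈ 0.3861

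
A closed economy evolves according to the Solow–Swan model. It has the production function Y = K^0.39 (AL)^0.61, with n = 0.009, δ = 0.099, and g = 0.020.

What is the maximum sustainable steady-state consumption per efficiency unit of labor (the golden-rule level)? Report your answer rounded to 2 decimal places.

At the golden rule, f'(k) = n + g + δ, so α·k^(α−1) = n + g + δ and k_gold = (α/(n + g + δ))^(1/(1−α)).
k_gold = (0.39/0.128)^(1/0.61) = 3.0469^1.6393 ≈ 6.2114
c_gold = f(k_gold) − (n + g + δ)·k_gold = 2.0387 − 0.128×6.2114 ≈ 1.2436

c_gold ≈ 1.24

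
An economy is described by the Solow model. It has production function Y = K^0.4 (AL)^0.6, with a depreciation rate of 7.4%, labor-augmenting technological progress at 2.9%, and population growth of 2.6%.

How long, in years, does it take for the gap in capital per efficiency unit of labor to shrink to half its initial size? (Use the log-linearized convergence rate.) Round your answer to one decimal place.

half-life ≈ 9.0 years

Near the steady state the convergence rate is λ = (1 − α)(n + g + δ).
λ = (1 − 0.4) × 0.129 = 0.6 × 0.129 = 0.0774
Half-life = ln 2 / λ = 0.6931 / 0.0774 ≈ 8.95 years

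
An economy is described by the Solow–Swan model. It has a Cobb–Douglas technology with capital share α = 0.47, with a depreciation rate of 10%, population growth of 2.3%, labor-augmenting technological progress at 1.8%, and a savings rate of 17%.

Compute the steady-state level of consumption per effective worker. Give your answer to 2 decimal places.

At the steady state, Δk = 0, so s·k^α = (n + g + δ)·k.
Rearranging, k^(1−α) = s / (n + g + δ).
k^0.53 = 0.17 / (0.023 + 0.018 + 0.100) = 0.17 / 0.141 = 1.2057
k* = 1.2057^(1/0.53) ≈ 1.4233
y* = (k*)^α = 1.4233^0.47 ≈ 1.1805
c* = (1 − s)·y* = (1 − 0.17) × 1.1805 ≈ 0.9798

c* = 0.98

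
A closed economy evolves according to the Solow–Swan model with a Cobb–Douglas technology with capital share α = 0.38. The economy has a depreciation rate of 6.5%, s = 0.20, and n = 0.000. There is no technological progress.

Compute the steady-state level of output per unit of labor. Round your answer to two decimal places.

At the steady state, Δk = 0, so s·k^α = (n + δ)·k.
Dividing both sides by k: k^(1−α) = s / (n + δ).
k^0.62 = 0.20 / (0.000 + 0.065) = 0.20 / 0.065 = 3.0769
k* = 3.0769^(1/0.62) ≈ 6.1274
y* = (k*)^α = 6.1274^0.38 ≈ 1.9914

y* = 1.99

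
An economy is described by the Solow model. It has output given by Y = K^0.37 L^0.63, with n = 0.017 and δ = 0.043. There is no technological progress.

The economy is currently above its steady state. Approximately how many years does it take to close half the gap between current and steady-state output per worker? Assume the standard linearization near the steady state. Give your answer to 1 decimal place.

about 18.3 years

Near the steady state the convergence rate is λ = (1 − α)(n + δ).
λ = (1 − 0.37) × 0.060 = 0.63 × 0.060 = 0.0378
Half-life = ln 2 / λ = 0.6931 / 0.0378 ≈ 18.34 years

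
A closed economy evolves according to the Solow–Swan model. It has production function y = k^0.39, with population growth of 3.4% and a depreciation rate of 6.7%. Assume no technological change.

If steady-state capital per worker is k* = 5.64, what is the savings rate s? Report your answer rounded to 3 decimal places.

In steady state, investment equals break-even investment: s·k^α = (n + δ)·k.
So s / (n + δ) = (k*)^(1−α) = 5.64^0.61 = 2.8726.
Therefore s = 2.8726 × (n + δ) = 2.8726 × 0.101 = 0.2901.

s ≈ 0.290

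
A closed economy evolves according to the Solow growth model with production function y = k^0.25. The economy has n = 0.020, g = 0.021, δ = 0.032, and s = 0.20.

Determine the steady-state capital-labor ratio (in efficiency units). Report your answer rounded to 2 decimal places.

At the steady state, Δk = 0, so s·k^α = (n + g + δ)·k.
Rearranging, k^(1−α) = s / (n + g + δ).
k^0.75 = 0.20 / (0.020 + 0.021 + 0.032) = 0.20 / 0.073 = 2.7397
k* = 2.7397^(1/0.75) ≈ 3.8336

k* = 3.83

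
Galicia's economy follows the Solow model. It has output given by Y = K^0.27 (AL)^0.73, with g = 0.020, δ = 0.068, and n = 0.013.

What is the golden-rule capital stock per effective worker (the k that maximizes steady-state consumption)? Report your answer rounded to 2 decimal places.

k_gold ≈ 3.85

The golden rule sets f'(k) = n + g + δ, i.e. α·k^(α−1) = n + g + δ.
So k^(1−α) = α / (n + g + δ) = 0.27 / 0.101 = 2.6733.
k_gold = 2.6733^(1/0.73) ≈ 3.8459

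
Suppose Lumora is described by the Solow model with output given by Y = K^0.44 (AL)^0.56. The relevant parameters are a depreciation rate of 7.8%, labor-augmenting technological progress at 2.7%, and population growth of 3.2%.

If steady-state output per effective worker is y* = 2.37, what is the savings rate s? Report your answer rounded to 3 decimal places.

s ≈ 0.411

In steady state, investment equals break-even investment: s·k^α = (n + g + δ)·k.
Since y* = [s/(n + g + δ)]^(α/(1−α)), we have s/(n + g + δ) = (y*)^((1−α)/α) = 2.37^1.2727 = 2.9988.
Therefore s = 2.9988 × (n + g + δ) = 2.9988 × 0.137 = 0.4108.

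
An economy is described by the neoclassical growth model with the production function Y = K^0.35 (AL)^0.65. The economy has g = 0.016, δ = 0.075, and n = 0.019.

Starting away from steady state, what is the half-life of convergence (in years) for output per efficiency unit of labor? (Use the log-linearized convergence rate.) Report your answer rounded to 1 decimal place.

about 9.7 years

Near the steady state the convergence rate is λ = (1 − α)(n + g + δ).
λ = (1 − 0.35) × 0.110 = 0.65 × 0.110 = 0.0715
Half-life = ln 2 / λ = 0.6931 / 0.0715 ≈ 9.69 years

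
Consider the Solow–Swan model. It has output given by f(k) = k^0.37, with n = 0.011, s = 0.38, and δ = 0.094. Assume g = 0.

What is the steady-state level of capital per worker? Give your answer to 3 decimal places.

k* = 7.703

At the steady state, Δk = 0, so s·k^α = (n + δ)·k.
Rearranging, k^(1−α) = s / (n + δ).
k^0.63 = 0.38 / (0.011 + 0.094) = 0.38 / 0.105 = 3.6190
k* = 3.6190^(1/0.63) ≈ 7.7028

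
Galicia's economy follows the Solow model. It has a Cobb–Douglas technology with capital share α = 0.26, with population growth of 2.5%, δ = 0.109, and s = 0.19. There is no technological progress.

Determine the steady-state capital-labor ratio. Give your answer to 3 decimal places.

In steady state, investment equals break-even investment: s·k^α = (n + δ)·k.
Dividing both sides by k: k^(1−α) = s / (n + δ).
k^0.74 = 0.19 / (0.025 + 0.109) = 0.19 / 0.134 = 1.4179
k* = 1.4179^(1/0.74) ≈ 1.6030

k* = 1.603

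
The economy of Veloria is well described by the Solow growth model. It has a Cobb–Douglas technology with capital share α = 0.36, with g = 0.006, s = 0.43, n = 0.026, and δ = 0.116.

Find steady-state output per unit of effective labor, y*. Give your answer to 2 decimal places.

In steady state, investment equals break-even investment: s·k^α = (n + g + δ)·k.
Dividing both sides by k: k^(1−α) = s / (n + g + δ).
k^0.64 = 0.43 / (0.026 + 0.006 + 0.116) = 0.43 / 0.148 = 2.9054
k* = 2.9054^(1/0.64) ≈ 5.2937
y* = (k*)^α = 5.2937^0.36 ≈ 1.8220

y* ≈ 1.82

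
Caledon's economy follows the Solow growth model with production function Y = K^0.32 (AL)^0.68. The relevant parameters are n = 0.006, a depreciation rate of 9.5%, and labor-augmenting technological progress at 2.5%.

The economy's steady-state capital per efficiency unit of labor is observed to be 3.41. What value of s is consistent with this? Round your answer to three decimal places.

s ≈ 0.290

Steady state requires s·f(k) = (n + g + δ)·k, i.e. s·k^α = (n + g + δ)·k.
So s / (n + g + δ) = (k*)^(1−α) = 3.41^0.68 = 2.3029.
Therefore s = 2.3029 × (n + g + δ) = 2.3029 × 0.126 = 0.2902.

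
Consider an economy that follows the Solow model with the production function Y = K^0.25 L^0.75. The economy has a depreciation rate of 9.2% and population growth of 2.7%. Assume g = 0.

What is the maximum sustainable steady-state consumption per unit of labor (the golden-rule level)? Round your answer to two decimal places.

c_gold ≈ 0.96

At the golden rule, f'(k) = n + δ, so α·k^(α−1) = n + δ and k_gold = (α/(n + δ))^(1/(1−α)).
k_gold = (0.25/0.119)^(1/0.75) = 2.1008^1.3333 ≈ 2.6905
c_gold = f(k_gold) − (n + δ)·k_gold = 1.2807 − 0.119×2.6905 ≈ 0.9605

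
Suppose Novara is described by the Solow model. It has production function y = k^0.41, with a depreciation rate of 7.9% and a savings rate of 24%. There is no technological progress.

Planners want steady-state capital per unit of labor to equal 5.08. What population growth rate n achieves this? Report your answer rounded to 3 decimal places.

At the steady state, Δk = 0, so s·k^α = (n + δ)·k.
So s / (n + δ) = (k*)^(1−α) = 5.08^0.59 = 2.6089.
Therefore n + δ = s / 2.6089 = 0.24 / 2.6089 = 0.0920, so n = 0.0920 − 0.079 = 0.0130.

n ≈ 0.013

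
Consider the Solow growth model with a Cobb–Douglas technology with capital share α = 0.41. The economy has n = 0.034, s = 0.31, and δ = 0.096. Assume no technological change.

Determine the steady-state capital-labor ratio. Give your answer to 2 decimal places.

In steady state, investment equals break-even investment: s·k^α = (n + δ)·k.
Rearranging, k^(1−α) = s / (n + δ).
k^0.59 = 0.31 / (0.034 + 0.096) = 0.31 / 0.130 = 2.3846
k* = 2.3846^(1/0.59) ≈ 4.3620

k* ≈ 4.36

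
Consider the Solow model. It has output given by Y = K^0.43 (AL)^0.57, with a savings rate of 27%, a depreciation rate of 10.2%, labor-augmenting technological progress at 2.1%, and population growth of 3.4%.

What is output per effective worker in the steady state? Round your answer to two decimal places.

Steady state requires s·f(k) = (n + g + δ)·k, i.e. s·k^α = (n + g + δ)·k.
Dividing both sides by k: k^(1−α) = s / (n + g + δ).
k^0.57 = 0.27 / (0.034 + 0.021 + 0.102) = 0.27 / 0.157 = 1.7197
k* = 1.7197^(1/0.57) ≈ 2.5887
y* = (k*)^α = 2.5887^0.43 ≈ 1.5053

y* = 1.51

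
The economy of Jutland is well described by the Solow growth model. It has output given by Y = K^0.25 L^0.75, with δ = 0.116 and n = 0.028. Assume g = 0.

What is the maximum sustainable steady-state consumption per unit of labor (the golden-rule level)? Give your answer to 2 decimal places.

c_gold ≈ 0.90

At the golden rule, f'(k) = n + δ, so α·k^(α−1) = n + δ and k_gold = (α/(n + δ))^(1/(1−α)).
k_gold = (0.25/0.144)^(1/0.75) = 1.7361^1.3333 ≈ 2.0865
c_gold = f(k_gold) − (n + δ)·k_gold = 1.2019 − 0.144×2.0865 ≈ 0.9014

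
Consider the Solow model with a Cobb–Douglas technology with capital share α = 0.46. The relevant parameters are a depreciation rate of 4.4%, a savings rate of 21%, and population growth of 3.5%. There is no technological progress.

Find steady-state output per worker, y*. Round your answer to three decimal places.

y* = 2.300

At the steady state, Δk = 0, so s·k^α = (n + δ)·k.
Rearranging, k^(1−α) = s / (n + δ).
k^0.54 = 0.21 / (0.035 + 0.044) = 0.21 / 0.079 = 2.6582
k* = 2.6582^(1/0.54) ≈ 6.1133
y* = (k*)^α = 6.1133^0.46 ≈ 2.2998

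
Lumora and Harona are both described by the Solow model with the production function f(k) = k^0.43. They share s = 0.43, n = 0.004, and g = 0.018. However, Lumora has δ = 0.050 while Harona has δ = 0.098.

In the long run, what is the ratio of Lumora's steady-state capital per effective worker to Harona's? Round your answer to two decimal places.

ratio ≈ 2.45

Steady-state k* = [s/(n + g + δ)]^(1/(1−α)), so the ratio is [ (s_L/(n + g + δ)_L) / (s_H/(n + g + δ)_H) ]^1.7544.
s_L/(n + g + δ)_L = 0.43/0.072 = 5.9722; s_H/(n + g + δ)_H = 0.43/0.120 = 3.5833.
Ratio = (5.9722/3.5833)^1.7544 = 1.6667^1.7544 ≈ 2.4503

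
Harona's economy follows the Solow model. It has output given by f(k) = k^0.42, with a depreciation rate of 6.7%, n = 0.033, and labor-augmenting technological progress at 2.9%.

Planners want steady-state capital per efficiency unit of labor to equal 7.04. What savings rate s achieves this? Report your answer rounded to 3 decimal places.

s ≈ 0.400

Steady state requires s·f(k) = (n + g + δ)·k, i.e. s·k^α = (n + g + δ)·k.
So s / (n + g + δ) = (k*)^(1−α) = 7.04^0.58 = 3.1016.
Therefore s = 3.1016 × (n + g + δ) = 3.1016 × 0.129 = 0.4001.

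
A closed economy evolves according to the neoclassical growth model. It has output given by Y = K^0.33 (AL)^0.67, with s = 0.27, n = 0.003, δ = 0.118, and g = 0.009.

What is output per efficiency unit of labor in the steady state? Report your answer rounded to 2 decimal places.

At the steady state, Δk = 0, so s·k^α = (n + g + δ)·k.
Dividing both sides by k: k^(1−α) = s / (n + g + δ).
k^0.67 = 0.27 / (0.003 + 0.009 + 0.118) = 0.27 / 0.130 = 2.0769
k* = 2.0769^(1/0.67) ≈ 2.9768
y* = (k*)^α = 2.9768^0.33 ≈ 1.4333

y* ≈ 1.43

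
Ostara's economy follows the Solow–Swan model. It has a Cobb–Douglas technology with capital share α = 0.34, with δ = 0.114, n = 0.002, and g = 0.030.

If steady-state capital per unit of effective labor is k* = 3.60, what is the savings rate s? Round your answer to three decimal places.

At the steady state, Δk = 0, so s·k^α = (n + g + δ)·k.
So s / (n + g + δ) = (k*)^(1−α) = 3.60^0.66 = 2.3289.
Therefore s = 2.3289 × (n + g + δ) = 2.3289 × 0.146 = 0.3400.

s ≈ 0.340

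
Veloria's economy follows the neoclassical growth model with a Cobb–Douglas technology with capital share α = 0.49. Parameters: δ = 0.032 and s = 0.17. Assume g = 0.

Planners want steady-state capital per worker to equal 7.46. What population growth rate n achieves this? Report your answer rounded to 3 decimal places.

n ≈ 0.029

In steady state, investment equals break-even investment: s·k^α = (n + δ)·k.
So s / (n + δ) = (k*)^(1−α) = 7.46^0.51 = 2.7867.
Therefore n + δ = s / 2.7867 = 0.17 / 2.7867 = 0.0610, so n = 0.0610 − 0.032 = 0.0290.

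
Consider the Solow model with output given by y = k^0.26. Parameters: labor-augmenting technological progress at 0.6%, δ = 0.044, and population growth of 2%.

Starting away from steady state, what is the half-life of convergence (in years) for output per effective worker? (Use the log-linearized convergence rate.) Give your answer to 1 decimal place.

Near the steady state the convergence rate is λ = (1 − α)(n + g + δ).
λ = (1 − 0.26) × 0.070 = 0.74 × 0.070 = 0.0518
Half-life = ln 2 / λ = 0.6931 / 0.0518 ≈ 13.38 years

half-life ≈ 13.4 years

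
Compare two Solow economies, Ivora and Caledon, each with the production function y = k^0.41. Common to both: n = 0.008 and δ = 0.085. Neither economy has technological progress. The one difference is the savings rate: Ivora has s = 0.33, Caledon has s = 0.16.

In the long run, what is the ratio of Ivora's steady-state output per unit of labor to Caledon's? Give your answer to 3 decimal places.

Steady-state y* = [s/(n + δ)]^(α/(1−α)), so the ratio is [ (s_I/(n + δ)_I) / (s_C/(n + δ)_C) ]^0.6949.
s_I/(n + δ)_I = 0.33/0.093 = 3.5484; s_C/(n + δ)_C = 0.16/0.093 = 1.7204.
Ratio = (3.5484/1.7204)^0.6949 = 2.0625^0.6949 ≈ 1.6538

ratio ≈ 1.654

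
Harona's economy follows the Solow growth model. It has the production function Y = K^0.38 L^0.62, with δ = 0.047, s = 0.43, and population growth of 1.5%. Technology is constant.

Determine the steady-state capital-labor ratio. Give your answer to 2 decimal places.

k* ≈ 22.73

In steady state, investment equals break-even investment: s·k^α = (n + δ)·k.
Dividing both sides by k: k^(1−α) = s / (n + δ).
k^0.62 = 0.43 / (0.015 + 0.047) = 0.43 / 0.062 = 6.9355
k* = 6.9355^(1/0.62) ≈ 22.7288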